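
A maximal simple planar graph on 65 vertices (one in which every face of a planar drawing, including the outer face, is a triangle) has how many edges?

In a plane triangulation 3F = 2E and V − E + F = 2, so E = 3V − 6 = 3·65 − 6 = 189.

189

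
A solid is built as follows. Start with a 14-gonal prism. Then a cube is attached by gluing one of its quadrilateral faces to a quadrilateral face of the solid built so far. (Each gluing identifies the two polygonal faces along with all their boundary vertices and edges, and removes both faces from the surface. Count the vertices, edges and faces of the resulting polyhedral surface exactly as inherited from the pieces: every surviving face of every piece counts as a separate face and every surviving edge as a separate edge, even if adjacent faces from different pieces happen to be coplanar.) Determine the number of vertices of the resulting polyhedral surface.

32

A 14-gonal prism: V=28, E=42, F=16.
Attach a cube (V=8, E=12, F=6) along a 4-gon: merge 4 vertices and 4 edges, delete both glued faces → V=32, E=50, F=20.
Check: V − E + F = 32 − 50 + 20 = 2.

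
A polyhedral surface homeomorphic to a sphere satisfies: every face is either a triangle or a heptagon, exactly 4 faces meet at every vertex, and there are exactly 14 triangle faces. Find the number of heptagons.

2

Let x be the number of heptagons; then F = 14 + x.
Edge–face incidences: 2E = 3·14 + 7·x = 42 + 7x.
Every vertex has degree 4, so 4V = 2E.
Euler: V − E + F = 2 ⇒ (2E)/4 − E + (14 + x) = 2.
Multiply by 8: 2·(2E) − 4·(2E) + 8·(14 + x) = 16, i.e. 112 + 8x − 2·(42 + 7x) = 16.
Collecting terms: −6x + 28 = 16, so −6x = −12, so x = 2.
Then 2E = 42 + 7·2 = 56, so E = 28, V = 2E/4 = 14, F = 14 + 2 = 16.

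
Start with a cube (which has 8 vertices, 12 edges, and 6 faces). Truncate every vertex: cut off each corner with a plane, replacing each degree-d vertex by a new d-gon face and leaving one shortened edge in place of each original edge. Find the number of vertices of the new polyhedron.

Truncation replaces each original edge-end by a new vertex, so V′ = 2E = 24.
Each original edge survives, and each old vertex of degree d contributes d new edges; summing degrees gives Σd = 2E, so E′ = E + 2E = 3E = 36.
Each original face survives and each original vertex becomes one new face: F′ = F + V = 14.

24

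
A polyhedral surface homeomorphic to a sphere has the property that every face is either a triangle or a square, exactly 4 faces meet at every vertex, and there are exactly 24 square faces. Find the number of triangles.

Let x be the number of triangles; then F = 24 + x.
Edge–face incidences: 2E = 4·24 + 3·x = 96 + 3x.
Every vertex has degree 4, so 4V = 2E.
Euler: V − E + F = 2 ⇒ (2E)/4 − E + (24 + x) = 2.
Multiply by 8: 2·(2E) − 4·(2E) + 8·(24 + x) = 16, i.e. 192 + 8x − 2·(96 + 3x) = 16.
Collecting terms: 2x = 16, so x = 8.
Then 2E = 96 + 3·8 = 120, so E = 60, V = 2E/4 = 30, F = 24 + 8 = 32.

8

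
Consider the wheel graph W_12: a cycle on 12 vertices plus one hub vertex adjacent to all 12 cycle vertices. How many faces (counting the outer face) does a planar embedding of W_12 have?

13

W_12 has V = 12 + 1 = 13 vertices and E = 2·12 = 24 edges.
By Euler's formula F = 2 − V + E = 2 − 13 + 24 = 13.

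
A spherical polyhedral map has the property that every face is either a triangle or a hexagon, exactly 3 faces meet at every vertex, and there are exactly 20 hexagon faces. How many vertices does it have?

44

Let x be the number of triangles; then F = 20 + x.
Edge–face incidences: 2E = 6·20 + 3·x = 120 + 3x.
Every vertex has degree 3, so 3V = 2E.
Euler: V − E + F = 2 ⇒ (2E)/3 − E + (20 + x) = 2.
Multiply by 6: 2·(2E) − 3·(2E) + 6·(20 + x) = 12, i.e. 120 + 6x − (120 + 3x) = 12.
Collecting terms: 3x = 12, so x = 4.
Then 2E = 120 + 3·4 = 132, so E = 66, V = 2E/3 = 44, F = 20 + 4 = 24.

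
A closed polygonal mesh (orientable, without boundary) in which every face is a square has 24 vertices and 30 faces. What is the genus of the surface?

4

Every face is a square, so 2E = 4·30 = 120, giving E = 60.
χ = V − E + F = 24 − 60 + 30 = -6.
For a closed orientable surface χ = 2 − 2g, so g = (2 − (-6))/2 = 4.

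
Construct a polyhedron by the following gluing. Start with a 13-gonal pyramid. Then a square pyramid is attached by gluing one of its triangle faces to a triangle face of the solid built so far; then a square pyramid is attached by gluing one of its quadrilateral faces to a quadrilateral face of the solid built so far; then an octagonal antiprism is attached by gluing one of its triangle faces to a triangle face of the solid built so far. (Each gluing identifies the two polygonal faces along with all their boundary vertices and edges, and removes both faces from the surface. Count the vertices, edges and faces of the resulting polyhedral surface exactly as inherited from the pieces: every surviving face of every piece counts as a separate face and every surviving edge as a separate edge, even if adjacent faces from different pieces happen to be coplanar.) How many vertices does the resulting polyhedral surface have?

30

A 13-gonal pyramid: V=14, E=26, F=14.
Attach a square pyramid (V=5, E=8, F=5) along a 3-gon: merge 3 vertices and 3 edges, delete both glued faces → V=16, E=31, F=17.
Attach a square pyramid (V=5, E=8, F=5) along a 4-gon: merge 4 vertices and 4 edges, delete both glued faces → V=17, E=35, F=20.
Attach an octagonal antiprism (V=16, E=32, F=18) along a 3-gon: merge 3 vertices and 3 edges, delete both glued faces → V=30, E=64, F=36.
Check: V − E + F = 30 − 64 + 36 = 2.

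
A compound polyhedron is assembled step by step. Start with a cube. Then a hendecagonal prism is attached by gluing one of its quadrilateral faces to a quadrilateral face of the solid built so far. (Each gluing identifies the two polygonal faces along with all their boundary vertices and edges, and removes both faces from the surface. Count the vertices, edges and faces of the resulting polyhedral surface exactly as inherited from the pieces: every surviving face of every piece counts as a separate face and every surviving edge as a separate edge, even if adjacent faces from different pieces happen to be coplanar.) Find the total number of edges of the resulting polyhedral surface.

A cube: V=8, E=12, F=6.
Attach a hendecagonal prism (V=22, E=33, F=13) along a 4-gon: merge 4 vertices and 4 edges, delete both glued faces → V=26, E=41, F=17.
Check: V − E + F = 26 − 41 + 17 = 2.

41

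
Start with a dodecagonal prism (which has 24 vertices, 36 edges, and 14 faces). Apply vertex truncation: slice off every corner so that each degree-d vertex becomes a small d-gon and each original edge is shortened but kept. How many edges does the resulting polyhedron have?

108

Truncation replaces each original edge-end by a new vertex, so V′ = 2E = 72.
Each original edge survives, and each old vertex of degree d contributes d new edges; summing degrees gives Σd = 2E, so E′ = E + 2E = 3E = 108.
Each original face survives and each original vertex becomes one new face: F′ = F + V = 38.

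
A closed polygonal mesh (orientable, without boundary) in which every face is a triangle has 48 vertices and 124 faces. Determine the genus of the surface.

8

Every face is a triangle, so 2E = 3·124 = 372, giving E = 186.
χ = V − E + F = 48 − 186 + 124 = -14.
For a closed orientable surface χ = 2 − 2g, so g = (2 − (-14))/2 = 8.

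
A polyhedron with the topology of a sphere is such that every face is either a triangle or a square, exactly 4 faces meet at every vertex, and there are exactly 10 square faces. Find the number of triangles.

8

Let x be the number of triangles; then F = 10 + x.
Edge–face incidences: 2E = 4·10 + 3·x = 40 + 3x.
Every vertex has degree 4, so 4V = 2E.
Euler: V − E + F = 2 ⇒ (2E)/4 − E + (10 + x) = 2.
Multiply by 8: 2·(2E) − 4·(2E) + 8·(10 + x) = 16, i.e. 80 + 8x − 2·(40 + 3x) = 16.
Collecting terms: 2x = 16, so x = 8.
Then 2E = 40 + 3·8 = 64, so E = 32, V = 2E/4 = 16, F = 10 + 8 = 18.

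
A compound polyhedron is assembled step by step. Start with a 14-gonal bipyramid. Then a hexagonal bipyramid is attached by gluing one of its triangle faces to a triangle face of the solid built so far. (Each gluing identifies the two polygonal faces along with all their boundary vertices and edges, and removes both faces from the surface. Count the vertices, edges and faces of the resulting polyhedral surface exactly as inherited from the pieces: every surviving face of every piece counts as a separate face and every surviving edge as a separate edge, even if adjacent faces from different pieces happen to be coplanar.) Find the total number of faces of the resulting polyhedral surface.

38

A 14-gonal bipyramid: V=16, E=42, F=28.
Attach a hexagonal bipyramid (V=8, E=18, F=12) along a 3-gon: merge 3 vertices and 3 edges, delete both glued faces → V=21, E=57, F=38.
Check: V − E + F = 21 − 57 + 38 = 2.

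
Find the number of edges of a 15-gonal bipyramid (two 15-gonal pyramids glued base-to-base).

A bipyramid over an n-gon has 2n triangular faces and n + 2 vertices: V = 15 + 2 = 17, E = 3·15 = 45, F = 2·15 = 30.

45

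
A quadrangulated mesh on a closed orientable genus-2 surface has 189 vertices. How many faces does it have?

191

χ = 2 − 2·2 = -2, and every face is a square so 4F = 2E.
V − E + F = -2 with E = 4F/2 gives 189 − (4/2 − 1)·F = -2, so F = 191 and E = 382.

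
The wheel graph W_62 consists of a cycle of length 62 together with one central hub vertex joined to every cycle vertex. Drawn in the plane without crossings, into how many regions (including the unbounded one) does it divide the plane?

W_62 has V = 62 + 1 = 63 vertices and E = 2·62 = 124 edges.
By Euler's formula F = 2 − V + E = 2 − 63 + 124 = 63.

63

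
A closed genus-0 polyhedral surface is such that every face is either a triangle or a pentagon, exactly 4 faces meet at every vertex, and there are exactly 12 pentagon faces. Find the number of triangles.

20

Let x be the number of triangles; then F = 12 + x.
Edge–face incidences: 2E = 5·12 + 3·x = 60 + 3x.
Every vertex has degree 4, so 4V = 2E.
Euler: V − E + F = 2 ⇒ (2E)/4 − E + (12 + x) = 2.
Multiply by 8: 2·(2E) − 4·(2E) + 8·(12 + x) = 16, i.e. 96 + 8x − 2·(60 + 3x) = 16.
Collecting terms: 2x − 24 = 16, so 2x = 40, so x = 20.
Then 2E = 60 + 3·20 = 120, so E = 60, V = 2E/4 = 30, F = 12 + 20 = 32.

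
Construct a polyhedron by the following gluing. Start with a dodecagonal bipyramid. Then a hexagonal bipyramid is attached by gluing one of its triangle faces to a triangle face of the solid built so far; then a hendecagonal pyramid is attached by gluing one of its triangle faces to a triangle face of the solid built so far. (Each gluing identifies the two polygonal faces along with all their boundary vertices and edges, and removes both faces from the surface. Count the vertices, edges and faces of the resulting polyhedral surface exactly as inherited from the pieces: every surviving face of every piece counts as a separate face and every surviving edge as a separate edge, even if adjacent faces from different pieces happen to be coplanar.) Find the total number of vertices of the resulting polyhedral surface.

28

A dodecagonal bipyramid: V=14, E=36, F=24.
Attach a hexagonal bipyramid (V=8, E=18, F=12) along a 3-gon: merge 3 vertices and 3 edges, delete both glued faces → V=19, E=51, F=34.
Attach a hendecagonal pyramid (V=12, E=22, F=12) along a 3-gon: merge 3 vertices and 3 edges, delete both glued faces → V=28, E=70, F=44.
Check: V − E + F = 28 − 70 + 44 = 2.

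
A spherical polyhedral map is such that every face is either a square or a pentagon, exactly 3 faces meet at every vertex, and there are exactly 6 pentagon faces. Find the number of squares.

3

Let x be the number of squares; then F = 6 + x.
Edge–face incidences: 2E = 5·6 + 4·x = 30 + 4x.
Every vertex has degree 3, so 3V = 2E.
Euler: V − E + F = 2 ⇒ (2E)/3 − E + (6 + x) = 2.
Multiply by 6: 2·(2E) − 3·(2E) + 6·(6 + x) = 12, i.e. 36 + 6x − (30 + 4x) = 12.
Collecting terms: 2x + 6 = 12, so 2x = 6, so x = 3.
Then 2E = 30 + 4·3 = 42, so E = 21, V = 2E/3 = 14, F = 6 + 3 = 9.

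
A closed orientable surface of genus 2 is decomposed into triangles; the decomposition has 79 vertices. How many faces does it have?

162

χ = 2 − 2·2 = -2, and every face is a triangle so 3F = 2E.
V − E + F = -2 with E = 3F/2 gives 79 − (3/2 − 1)·F = -2, so F = 162 and E = 243.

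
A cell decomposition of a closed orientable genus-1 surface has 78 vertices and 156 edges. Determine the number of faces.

For a closed orientable surface of genus 1, χ = 2 − 2·1 = 0.
F = 0 − V + E = 0 − 78 + 156 = 78.

78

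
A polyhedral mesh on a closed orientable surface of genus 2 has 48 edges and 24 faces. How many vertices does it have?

22

For a closed orientable surface of genus 2, χ = 2 − 2·2 = -2.
V = -2 + E − F = -2 + 48 − 24 = 22.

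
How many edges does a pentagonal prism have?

15

A prism on an n-gon has two n-gon bases and n rectangular sides: V = 2·5 = 10, E = 3·5 = 15, F = 5 + 2 = 7.
Check: V − E + F = 10 − 15 + 7 = 2.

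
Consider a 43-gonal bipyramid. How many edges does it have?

A bipyramid over an n-gon has 2n triangular faces and n + 2 vertices: V = 43 + 2 = 45, E = 3·43 = 129, F = 2·43 = 86.

129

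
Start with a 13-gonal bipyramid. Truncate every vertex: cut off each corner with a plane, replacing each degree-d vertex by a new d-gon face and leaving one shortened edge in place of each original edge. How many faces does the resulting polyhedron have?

The base solid has V = 15, E = 39, F = 26.
Truncation replaces each original edge-end by a new vertex, so V′ = 2E = 78.
Each original edge survives, and each old vertex of degree d contributes d new edges; summing degrees gives Σd = 2E, so E′ = E + 2E = 3E = 117.
Each original face survives and each original vertex becomes one new face: F′ = F + V = 41.

41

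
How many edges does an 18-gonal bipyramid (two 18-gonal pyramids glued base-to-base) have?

54

A bipyramid over an n-gon has 2n triangular faces and n + 2 vertices: V = 18 + 2 = 20, E = 3·18 = 54, F = 2·18 = 36.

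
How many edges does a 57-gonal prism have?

A prism on an n-gon has two n-gon bases and n rectangular sides: V = 2·57 = 114, E = 3·57 = 171, F = 57 + 2 = 59.

171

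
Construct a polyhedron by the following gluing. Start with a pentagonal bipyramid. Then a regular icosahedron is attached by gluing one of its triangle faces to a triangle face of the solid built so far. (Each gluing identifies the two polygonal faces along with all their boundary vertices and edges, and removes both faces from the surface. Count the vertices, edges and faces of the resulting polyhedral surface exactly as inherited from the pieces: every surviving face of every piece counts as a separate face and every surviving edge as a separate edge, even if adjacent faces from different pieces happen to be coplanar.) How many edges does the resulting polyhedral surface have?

A pentagonal bipyramid: V=7, E=15, F=10.
Attach a regular icosahedron (V=12, E=30, F=20) along a 3-gon: merge 3 vertices and 3 edges, delete both glued faces → V=16, E=42, F=28.
Check: V − E + F = 16 − 42 + 28 = 2.

42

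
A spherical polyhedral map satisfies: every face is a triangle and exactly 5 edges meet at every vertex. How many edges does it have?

30

Each face has 3 edges and each edge borders two faces, so 2E = 3F.
Each vertex has degree 5, so 5V = 2E and hence V = 3F/5.
Euler: V − E + F = 2 ⇒ (3F/5) − (3F/2) + F = 2.
Multiply by 10: (6 − 15 + 10)F = 20, i.e. 1F = 20.
So F = 20, E = 3·20/2 = 30, V = 3·20/5 = 12.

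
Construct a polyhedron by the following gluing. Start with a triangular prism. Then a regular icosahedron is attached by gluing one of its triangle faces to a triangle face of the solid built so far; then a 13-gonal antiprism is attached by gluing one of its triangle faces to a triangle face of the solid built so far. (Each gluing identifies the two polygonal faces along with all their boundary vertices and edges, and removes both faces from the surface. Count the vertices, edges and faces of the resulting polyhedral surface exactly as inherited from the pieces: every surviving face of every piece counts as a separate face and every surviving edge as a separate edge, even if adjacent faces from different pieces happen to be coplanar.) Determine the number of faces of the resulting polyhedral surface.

49

A triangular prism: V=6, E=9, F=5.
Attach a regular icosahedron (V=12, E=30, F=20) along a 3-gon: merge 3 vertices and 3 edges, delete both glued faces → V=15, E=36, F=23.
Attach a 13-gonal antiprism (V=26, E=52, F=28) along a 3-gon: merge 3 vertices and 3 edges, delete both glued faces → V=38, E=85, F=49.
Check: V − E + F = 38 − 85 + 49 = 2.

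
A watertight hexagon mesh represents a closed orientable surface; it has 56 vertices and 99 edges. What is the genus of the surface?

6

Every face is a hexagon and each edge borders two faces, so 6F = 2·99, giving F = 33.
χ = V − E + F = 56 − 99 + 33 = -10.
For a closed orientable surface χ = 2 − 2g, so g = (2 − (-10))/2 = 6.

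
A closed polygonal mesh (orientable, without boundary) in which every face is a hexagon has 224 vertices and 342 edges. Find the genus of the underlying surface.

Every face is a hexagon and each edge borders two faces, so 6F = 2·342, giving F = 114.
χ = V − E + F = 224 − 342 + 114 = -4.
For a closed orientable surface χ = 2 − 2g, so g = (2 − (-4))/2 = 3.

3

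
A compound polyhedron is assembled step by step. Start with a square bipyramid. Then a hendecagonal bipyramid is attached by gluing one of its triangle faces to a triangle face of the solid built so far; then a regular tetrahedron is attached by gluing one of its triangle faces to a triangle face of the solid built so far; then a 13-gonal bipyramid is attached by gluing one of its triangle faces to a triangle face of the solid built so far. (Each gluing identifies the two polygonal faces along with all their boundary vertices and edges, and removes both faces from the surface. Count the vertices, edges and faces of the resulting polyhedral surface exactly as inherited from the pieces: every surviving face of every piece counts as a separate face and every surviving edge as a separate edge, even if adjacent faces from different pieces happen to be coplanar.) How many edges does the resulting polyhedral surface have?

A square bipyramid: V=6, E=12, F=8.
Attach a hendecagonal bipyramid (V=13, E=33, F=22) along a 3-gon: merge 3 vertices and 3 edges, delete both glued faces → V=16, E=42, F=28.
Attach a regular tetrahedron (V=4, E=6, F=4) along a 3-gon: merge 3 vertices and 3 edges, delete both glued faces → V=17, E=45, F=30.
Attach a 13-gonal bipyramid (V=15, E=39, F=26) along a 3-gon: merge 3 vertices and 3 edges, delete both glued faces → V=29, E=81, F=54.
Check: V − E + F = 29 − 81 + 54 = 2.

81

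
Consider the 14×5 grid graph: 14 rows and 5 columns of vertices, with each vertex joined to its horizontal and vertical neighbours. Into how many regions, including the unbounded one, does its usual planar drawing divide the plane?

The grid has V = 14·5 = 70 vertices and E = 14·4 + 5·13 = 121 edges.
F = 2 − V + E = 2 − 70 + 121 = 53.

53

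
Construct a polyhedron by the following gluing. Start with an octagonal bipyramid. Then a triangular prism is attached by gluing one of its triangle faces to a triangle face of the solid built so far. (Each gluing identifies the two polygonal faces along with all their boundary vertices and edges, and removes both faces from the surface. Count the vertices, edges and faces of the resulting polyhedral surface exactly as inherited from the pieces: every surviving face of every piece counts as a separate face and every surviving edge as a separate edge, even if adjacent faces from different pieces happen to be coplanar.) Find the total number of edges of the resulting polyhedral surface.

30

An octagonal bipyramid: V=10, E=24, F=16.
Attach a triangular prism (V=6, E=9, F=5) along a 3-gon: merge 3 vertices and 3 edges, delete both glued faces → V=13, E=30, F=19.
Check: V − E + F = 13 − 30 + 19 = 2.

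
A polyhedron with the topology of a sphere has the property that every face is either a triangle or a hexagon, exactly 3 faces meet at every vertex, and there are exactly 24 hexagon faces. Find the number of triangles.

4

Let x be the number of triangles; then F = 24 + x.
Edge–face incidences: 2E = 6·24 + 3·x = 144 + 3x.
Every vertex has degree 3, so 3V = 2E.
Euler: V − E + F = 2 ⇒ (2E)/3 − E + (24 + x) = 2.
Multiply by 6: 2·(2E) − 3·(2E) + 6·(24 + x) = 12, i.e. 144 + 6x − (144 + 3x) = 12.
Collecting terms: 3x = 12, so x = 4.
Then 2E = 144 + 3·4 = 156, so E = 78, V = 2E/3 = 52, F = 24 + 4 = 28.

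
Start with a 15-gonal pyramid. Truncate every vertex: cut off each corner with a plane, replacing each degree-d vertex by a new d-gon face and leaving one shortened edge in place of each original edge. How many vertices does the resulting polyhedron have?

60

The base solid has V = 16, E = 30, F = 16.
Truncation replaces each original edge-end by a new vertex, so V′ = 2E = 60.
Each original edge survives, and each old vertex of degree d contributes d new edges; summing degrees gives Σd = 2E, so E′ = E + 2E = 3E = 90.
Each original face survives and each original vertex becomes one new face: F′ = F + V = 32.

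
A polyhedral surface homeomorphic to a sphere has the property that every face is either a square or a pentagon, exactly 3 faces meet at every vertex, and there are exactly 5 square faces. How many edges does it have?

15

Let x be the number of pentagons; then F = 5 + x.
Edge–face incidences: 2E = 4·5 + 5·x = 20 + 5x.
Every vertex has degree 3, so 3V = 2E.
Euler: V − E + F = 2 ⇒ (2E)/3 − E + (5 + x) = 2.
Multiply by 6: 2·(2E) − 3·(2E) + 6·(5 + x) = 12, i.e. 30 + 6x − (20 + 5x) = 12.
Collecting terms: x + 10 = 12, so x = 2.
Then 2E = 20 + 5·2 = 30, so E = 15, V = 2E/3 = 10, F = 5 + 2 = 7.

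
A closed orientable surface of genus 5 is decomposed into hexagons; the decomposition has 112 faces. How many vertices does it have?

χ = 2 − 2·5 = -8, and every face is a hexagon so 6F = 2E.
E = 6·112/2 = 336. Then V = -8 + E − F = -8 + 336 − 112 = 216.

216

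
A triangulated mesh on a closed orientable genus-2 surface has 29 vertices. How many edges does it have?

χ = 2 − 2·2 = -2, and every face is a triangle so 3F = 2E.
V − E + F = -2 with E = 3F/2 gives 29 − (3/2 − 1)·F = -2, so F = 62 and E = 93.

93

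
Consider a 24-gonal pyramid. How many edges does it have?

48

A pyramid on an n-gon base has one n-gon and n triangles: V = 24 + 1 = 25, E = 2·24 = 48, F = 24 + 1 = 25.
Check: V − E + F = 25 − 48 + 25 = 2.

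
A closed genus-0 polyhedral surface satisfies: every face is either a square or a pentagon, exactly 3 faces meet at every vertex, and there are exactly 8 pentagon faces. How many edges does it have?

Let x be the number of squares; then F = 8 + x.
Edge–face incidences: 2E = 5·8 + 4·x = 40 + 4x.
Every vertex has degree 3, so 3V = 2E.
Euler: V − E + F = 2 ⇒ (2E)/3 − E + (8 + x) = 2.
Multiply by 6: 2·(2E) − 3·(2E) + 6·(8 + x) = 12, i.e. 48 + 6x − (40 + 4x) = 12.
Collecting terms: 2x + 8 = 12, so 2x = 4, so x = 2.
Then 2E = 40 + 4·2 = 48, so E = 24, V = 2E/3 = 16, F = 8 + 2 = 10.

24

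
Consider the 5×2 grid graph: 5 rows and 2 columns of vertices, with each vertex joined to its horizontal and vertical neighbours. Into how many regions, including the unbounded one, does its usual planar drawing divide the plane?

5

The grid has V = 5·2 = 10 vertices and E = 5·1 + 2·4 = 13 edges.
F = 2 − V + E = 2 − 10 + 13 = 5.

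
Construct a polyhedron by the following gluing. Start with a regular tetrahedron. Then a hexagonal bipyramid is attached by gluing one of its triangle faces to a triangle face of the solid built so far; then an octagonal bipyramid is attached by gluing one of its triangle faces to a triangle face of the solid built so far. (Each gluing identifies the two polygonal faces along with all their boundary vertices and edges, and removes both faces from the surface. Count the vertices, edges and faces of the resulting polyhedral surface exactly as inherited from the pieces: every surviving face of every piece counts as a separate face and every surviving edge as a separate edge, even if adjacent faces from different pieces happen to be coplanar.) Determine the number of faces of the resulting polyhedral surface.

A regular tetrahedron: V=4, E=6, F=4.
Attach a hexagonal bipyramid (V=8, E=18, F=12) along a 3-gon: merge 3 vertices and 3 edges, delete both glued faces → V=9, E=21, F=14.
Attach an octagonal bipyramid (V=10, E=24, F=16) along a 3-gon: merge 3 vertices and 3 edges, delete both glued faces → V=16, E=42, F=28.
Check: V − E + F = 16 − 42 + 28 = 2.

28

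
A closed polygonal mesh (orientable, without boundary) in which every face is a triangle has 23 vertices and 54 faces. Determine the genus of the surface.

Every face is a triangle, so 2E = 3·54 = 162, giving E = 81.
χ = V − E + F = 23 − 81 + 54 = -4.
For a closed orientable surface χ = 2 − 2g, so g = (2 − (-4))/2 = 3.

3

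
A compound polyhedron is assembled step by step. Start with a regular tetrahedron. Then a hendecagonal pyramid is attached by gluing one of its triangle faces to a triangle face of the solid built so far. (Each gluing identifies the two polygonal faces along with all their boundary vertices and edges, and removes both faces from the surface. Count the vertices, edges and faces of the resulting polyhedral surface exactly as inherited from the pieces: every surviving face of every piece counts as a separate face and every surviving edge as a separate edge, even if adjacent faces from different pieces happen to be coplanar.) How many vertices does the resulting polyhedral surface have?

A regular tetrahedron: V=4, E=6, F=4.
Attach a hendecagonal pyramid (V=12, E=22, F=12) along a 3-gon: merge 3 vertices and 3 edges, delete both glued faces → V=13, E=25, F=14.
Check: V − E + F = 13 − 25 + 14 = 2.

13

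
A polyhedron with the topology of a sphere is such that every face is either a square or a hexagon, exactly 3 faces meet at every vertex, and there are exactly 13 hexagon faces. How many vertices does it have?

34

Let x be the number of squares; then F = 13 + x.
Edge–face incidences: 2E = 6·13 + 4·x = 78 + 4x.
Every vertex has degree 3, so 3V = 2E.
Euler: V − E + F = 2 ⇒ (2E)/3 − E + (13 + x) = 2.
Multiply by 6: 2·(2E) − 3·(2E) + 6·(13 + x) = 12, i.e. 78 + 6x − (78 + 4x) = 12.
Collecting terms: 2x = 12, so x = 6.
Then 2E = 78 + 4·6 = 102, so E = 51, V = 2E/3 = 34, F = 13 + 6 = 19.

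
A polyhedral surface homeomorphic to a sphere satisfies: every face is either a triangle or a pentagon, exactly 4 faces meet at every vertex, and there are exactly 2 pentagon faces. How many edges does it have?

20

Let x be the number of triangles; then F = 2 + x.
Edge–face incidences: 2E = 5·2 + 3·x = 10 + 3x.
Every vertex has degree 4, so 4V = 2E.
Euler: V − E + F = 2 ⇒ (2E)/4 − E + (2 + x) = 2.
Multiply by 8: 2·(2E) − 4·(2E) + 8·(2 + x) = 16, i.e. 16 + 8x − 2·(10 + 3x) = 16.
Collecting terms: 2x − 4 = 16, so 2x = 20, so x = 10.
Then 2E = 10 + 3·10 = 40, so E = 20, V = 2E/4 = 10, F = 2 + 10 = 12.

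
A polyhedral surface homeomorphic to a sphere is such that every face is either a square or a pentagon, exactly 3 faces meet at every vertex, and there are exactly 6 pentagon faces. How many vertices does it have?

Let x be the number of squares; then F = 6 + x.
Edge–face incidences: 2E = 5·6 + 4·x = 30 + 4x.
Every vertex has degree 3, so 3V = 2E.
Euler: V − E + F = 2 ⇒ (2E)/3 − E + (6 + x) = 2.
Multiply by 6: 2·(2E) − 3·(2E) + 6·(6 + x) = 12, i.e. 36 + 6x − (30 + 4x) = 12.
Collecting terms: 2x + 6 = 12, so 2x = 6, so x = 3.
Then 2E = 30 + 4·3 = 42, so E = 21, V = 2E/3 = 14, F = 6 + 3 = 9.

14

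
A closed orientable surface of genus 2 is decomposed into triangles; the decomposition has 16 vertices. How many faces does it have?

χ = 2 − 2·2 = -2, and every face is a triangle so 3F = 2E.
V − E + F = -2 with E = 3F/2 gives 16 − (3/2 − 1)·F = -2, so F = 36 and E = 54.

36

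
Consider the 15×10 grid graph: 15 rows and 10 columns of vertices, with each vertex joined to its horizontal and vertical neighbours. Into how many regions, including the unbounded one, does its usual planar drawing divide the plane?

127

The grid has V = 15·10 = 150 vertices and E = 15·9 + 10·14 = 275 edges.
F = 2 − V + E = 2 − 150 + 275 = 127.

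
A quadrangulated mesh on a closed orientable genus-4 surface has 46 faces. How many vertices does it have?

χ = 2 − 2·4 = -6, and every face is a square so 4F = 2E.
E = 4·46/2 = 92. Then V = -6 + E − F = -6 + 92 − 46 = 40.

40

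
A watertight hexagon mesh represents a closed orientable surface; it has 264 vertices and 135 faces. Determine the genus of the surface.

Every face is a hexagon, so 2E = 6·135 = 810, giving E = 405.
χ = V − E + F = 264 − 405 + 135 = -6.
For a closed orientable surface χ = 2 − 2g, so g = (2 − (-6))/2 = 4.

4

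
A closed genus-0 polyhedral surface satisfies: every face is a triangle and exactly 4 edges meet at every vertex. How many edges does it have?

Each face has 3 edges and each edge borders two faces, so 2E = 3F.
Each vertex has degree 4, so 4V = 2E and hence V = 3F/4.
Euler: V − E + F = 2 ⇒ (3F/4) − (3F/2) + F = 2.
Multiply by 8: (6 − 12 + 8)F = 16, i.e. 2F = 16.
So F = 8, E = 3·8/2 = 12, V = 3·8/4 = 6.

12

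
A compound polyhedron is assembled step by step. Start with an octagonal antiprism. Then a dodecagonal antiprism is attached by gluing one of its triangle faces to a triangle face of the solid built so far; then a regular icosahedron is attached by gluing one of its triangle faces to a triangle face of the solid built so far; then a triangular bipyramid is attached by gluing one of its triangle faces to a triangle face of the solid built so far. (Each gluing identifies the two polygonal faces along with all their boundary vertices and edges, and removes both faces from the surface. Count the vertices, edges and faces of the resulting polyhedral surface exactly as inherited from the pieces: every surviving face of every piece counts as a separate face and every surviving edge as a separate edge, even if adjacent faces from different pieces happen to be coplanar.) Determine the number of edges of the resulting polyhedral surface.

110

An octagonal antiprism: V=16, E=32, F=18.
Attach a dodecagonal antiprism (V=24, E=48, F=26) along a 3-gon: merge 3 vertices and 3 edges, delete both glued faces → V=37, E=77, F=42.
Attach a regular icosahedron (V=12, E=30, F=20) along a 3-gon: merge 3 vertices and 3 edges, delete both glued faces → V=46, E=104, F=60.
Attach a triangular bipyramid (V=5, E=9, F=6) along a 3-gon: merge 3 vertices and 3 edges, delete both glued faces → V=48, E=110, F=64.
Check: V − E + F = 48 − 110 + 64 = 2.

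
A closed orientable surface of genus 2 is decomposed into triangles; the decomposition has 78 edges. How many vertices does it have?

24

χ = 2 − 2·2 = -2, and every face is a triangle so 3F = 2E.
F = 2E/3 = 52. Then V = -2 + E − F = -2 + 78 − 52 = 24.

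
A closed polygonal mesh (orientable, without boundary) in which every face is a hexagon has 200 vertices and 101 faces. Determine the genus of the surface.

2

Every face is a hexagon, so 2E = 6·101 = 606, giving E = 303.
χ = V − E + F = 200 − 303 + 101 = -2.
For a closed orientable surface χ = 2 − 2g, so g = (2 − (-2))/2 = 2.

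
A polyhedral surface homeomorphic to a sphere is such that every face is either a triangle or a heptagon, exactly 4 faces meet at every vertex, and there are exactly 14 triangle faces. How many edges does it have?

Let x be the number of heptagons; then F = 14 + x.
Edge–face incidences: 2E = 3·14 + 7·x = 42 + 7x.
Every vertex has degree 4, so 4V = 2E.
Euler: V − E + F = 2 ⇒ (2E)/4 − E + (14 + x) = 2.
Multiply by 8: 2·(2E) − 4·(2E) + 8·(14 + x) = 16, i.e. 112 + 8x − 2·(42 + 7x) = 16.
Collecting terms: −6x + 28 = 16, so −6x = −12, so x = 2.
Then 2E = 42 + 7·2 = 56, so E = 28, V = 2E/4 = 14, F = 14 + 2 = 16.

28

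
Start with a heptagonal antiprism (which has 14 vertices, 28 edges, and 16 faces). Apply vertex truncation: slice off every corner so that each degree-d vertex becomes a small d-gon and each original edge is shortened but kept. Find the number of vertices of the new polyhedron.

Truncation replaces each original edge-end by a new vertex, so V′ = 2E = 56.
Each original edge survives, and each old vertex of degree d contributes d new edges; summing degrees gives Σd = 2E, so E′ = E + 2E = 3E = 84.
Each original face survives and each original vertex becomes one new face: F′ = F + V = 30.

56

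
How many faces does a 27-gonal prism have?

29

A prism on an n-gon has two n-gon bases and n rectangular sides: V = 2·27 = 54, E = 3·27 = 81, F = 27 + 2 = 29.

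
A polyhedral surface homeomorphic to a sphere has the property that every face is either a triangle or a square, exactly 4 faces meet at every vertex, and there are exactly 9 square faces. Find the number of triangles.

8

Let x be the number of triangles; then F = 9 + x.
Edge–face incidences: 2E = 4·9 + 3·x = 36 + 3x.
Every vertex has degree 4, so 4V = 2E.
Euler: V − E + F = 2 ⇒ (2E)/4 − E + (9 + x) = 2.
Multiply by 8: 2·(2E) − 4·(2E) + 8·(9 + x) = 16, i.e. 72 + 8x − 2·(36 + 3x) = 16.
Collecting terms: 2x = 16, so x = 8.
Then 2E = 36 + 3·8 = 60, so E = 30, V = 2E/4 = 15, F = 9 + 8 = 17.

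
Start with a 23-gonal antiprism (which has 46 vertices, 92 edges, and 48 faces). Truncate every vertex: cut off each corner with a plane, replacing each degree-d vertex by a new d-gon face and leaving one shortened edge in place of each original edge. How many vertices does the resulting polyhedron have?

Truncation replaces each original edge-end by a new vertex, so V′ = 2E = 184.
Each original edge survives, and each old vertex of degree d contributes d new edges; summing degrees gives Σd = 2E, so E′ = E + 2E = 3E = 276.
Each original face survives and each original vertex becomes one new face: F′ = F + V = 94.

184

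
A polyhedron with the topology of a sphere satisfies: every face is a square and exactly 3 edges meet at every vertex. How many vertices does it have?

8

Each face has 4 edges and each edge borders two faces, so 2E = 4F.
Each vertex has degree 3, so 3V = 2E and hence V = 4F/3.
Euler: V − E + F = 2 ⇒ (4F/3) − (4F/2) + F = 2.
Multiply by 6: (8 − 12 + 6)F = 12, i.e. 2F = 12.
So F = 6, E = 4·6/2 = 12, V = 4·6/3 = 8.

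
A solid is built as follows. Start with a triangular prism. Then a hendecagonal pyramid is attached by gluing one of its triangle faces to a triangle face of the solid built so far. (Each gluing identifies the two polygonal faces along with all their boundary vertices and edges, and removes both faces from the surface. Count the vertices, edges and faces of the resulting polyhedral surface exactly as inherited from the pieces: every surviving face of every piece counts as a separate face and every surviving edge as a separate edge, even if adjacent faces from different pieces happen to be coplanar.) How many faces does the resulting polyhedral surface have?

15

A triangular prism: V=6, E=9, F=5.
Attach a hendecagonal pyramid (V=12, E=22, F=12) along a 3-gon: merge 3 vertices and 3 edges, delete both glued faces → V=15, E=28, F=15.
Check: V − E + F = 15 − 28 + 15 = 2.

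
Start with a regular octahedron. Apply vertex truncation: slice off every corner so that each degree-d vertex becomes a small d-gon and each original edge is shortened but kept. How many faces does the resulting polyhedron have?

The base solid has V = 6, E = 12, F = 8.
Truncation replaces each original edge-end by a new vertex, so V′ = 2E = 24.
Each original edge survives, and each old vertex of degree d contributes d new edges; summing degrees gives Σd = 2E, so E′ = E + 2E = 3E = 36.
Each original face survives and each original vertex becomes one new face: F′ = F + V = 14.

14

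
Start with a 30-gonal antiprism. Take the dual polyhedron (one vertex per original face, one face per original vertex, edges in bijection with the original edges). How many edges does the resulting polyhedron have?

The base solid has V = 60, E = 120, F = 62.
The dual swaps V and F and preserves E: V′ = F = 62, E′ = E = 120, F′ = V = 60.

120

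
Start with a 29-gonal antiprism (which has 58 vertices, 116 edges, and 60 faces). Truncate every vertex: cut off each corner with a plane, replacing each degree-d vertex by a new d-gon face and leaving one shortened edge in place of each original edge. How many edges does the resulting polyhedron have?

Truncation replaces each original edge-end by a new vertex, so V′ = 2E = 232.
Each original edge survives, and each old vertex of degree d contributes d new edges; summing degrees gives Σd = 2E, so E′ = E + 2E = 3E = 348.
Each original face survives and each original vertex becomes one new face: F′ = F + V = 118.

348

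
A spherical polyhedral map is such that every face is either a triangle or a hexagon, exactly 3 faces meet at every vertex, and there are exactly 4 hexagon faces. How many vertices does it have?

12

Let x be the number of triangles; then F = 4 + x.
Edge–face incidences: 2E = 6·4 + 3·x = 24 + 3x.
Every vertex has degree 3, so 3V = 2E.
Euler: V − E + F = 2 ⇒ (2E)/3 − E + (4 + x) = 2.
Multiply by 6: 2·(2E) − 3·(2E) + 6·(4 + x) = 12, i.e. 24 + 6x − (24 + 3x) = 12.
Collecting terms: 3x = 12, so x = 4.
Then 2E = 24 + 3·4 = 36, so E = 18, V = 2E/3 = 12, F = 4 + 4 = 8.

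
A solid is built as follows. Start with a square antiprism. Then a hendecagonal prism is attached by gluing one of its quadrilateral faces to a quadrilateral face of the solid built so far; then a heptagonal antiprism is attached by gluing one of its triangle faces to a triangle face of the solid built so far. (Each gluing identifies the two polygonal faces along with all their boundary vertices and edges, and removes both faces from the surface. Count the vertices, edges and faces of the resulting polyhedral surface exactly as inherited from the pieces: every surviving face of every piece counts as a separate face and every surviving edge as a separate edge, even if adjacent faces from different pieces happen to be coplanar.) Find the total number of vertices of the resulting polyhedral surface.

A square antiprism: V=8, E=16, F=10.
Attach a hendecagonal prism (V=22, E=33, F=13) along a 4-gon: merge 4 vertices and 4 edges, delete both glued faces → V=26, E=45, F=21.
Attach a heptagonal antiprism (V=14, E=28, F=16) along a 3-gon: merge 3 vertices and 3 edges, delete both glued faces → V=37, E=70, F=35.
Check: V − E + F = 37 − 70 + 35 = 2.

37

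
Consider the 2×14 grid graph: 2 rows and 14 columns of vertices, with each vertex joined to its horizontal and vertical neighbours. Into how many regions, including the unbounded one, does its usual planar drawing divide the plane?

The grid has V = 2·14 = 28 vertices and E = 2·13 + 14·1 = 40 edges.
F = 2 − V + E = 2 − 28 + 40 = 14.

14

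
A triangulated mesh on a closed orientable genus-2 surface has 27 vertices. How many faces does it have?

58

χ = 2 − 2·2 = -2, and every face is a triangle so 3F = 2E.
V − E + F = -2 with E = 3F/2 gives 27 − (3/2 − 1)·F = -2, so F = 58 and E = 87.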